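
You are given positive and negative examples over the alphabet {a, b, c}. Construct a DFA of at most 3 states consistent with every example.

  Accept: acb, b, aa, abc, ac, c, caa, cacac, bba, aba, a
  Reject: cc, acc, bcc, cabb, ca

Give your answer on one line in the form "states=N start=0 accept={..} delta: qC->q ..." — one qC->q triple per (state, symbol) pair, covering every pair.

states=3 start=0 accept={0,1} delta: 0a->0 0b->0 0c->1 1a->2 1b->0 1c->2 2a->0 2b->2 2c->0

Fold the examples into a partial DFA from state 0: repeatedly fix the first undefined (state, symbol) met by the shortest-then-alphabetical prefix, trying targets in increasing order and rejecting any under which an Accept and a Reject string meet in one state with the same remainder; add a state when all current targets are rejected. Accepting states are where Accept strings end.
a: 0a undefined. 0a->0: ok.
b: 0b undefined. 0b->0: ok.
c: 0c undefined. 0c->0: no, acb/cc meet in 0. Open state 1: 0c->1.
ca: 1a undefined. 1a->0: no, b/cabb meet in 0. 1a->1: no, abc/ca meet in 1. Open state 2: 1a->2.
cc: 1c undefined. 1c->0: no, b/cc meet in 0. 1c->1: no, abc/cc meet in 1. 1c->2: ok.
acb: 1b undefined. 1b->0: ok.
caa: 2a undefined. 2a->0: ok.
cab: 2b undefined. 2b->0: no, acb/cabb meet in 0. 2b->1: no, acb/cabb meet in 0. 2b->2: ok.
cac: 2c undefined. 2c->0: ok.
All examples now run through 3 states with every (state, symbol) defined. Accept strings end in {0,1}, Reject strings end in {2}; accept={0,1}.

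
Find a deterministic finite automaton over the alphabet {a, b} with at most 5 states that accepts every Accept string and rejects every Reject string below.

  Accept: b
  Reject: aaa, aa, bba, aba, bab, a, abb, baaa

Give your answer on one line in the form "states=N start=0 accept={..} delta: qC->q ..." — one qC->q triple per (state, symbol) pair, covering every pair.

State merging on the prefix tree: take the shortest (then alphabetical) example prefix whose next move is undefined and point that move at state 0, else 1, else 2, ...; a target is out if some Accept/Reject pair would then sit in one state with the same input left (inseparable). If every existing state is out, open a new one.
a: 0a undefined. 0a->0: ok.
b: 0b undefined. 0b->0: no, b/aaa meet in 0. Open state 1: 0b->1.
ba: 1a undefined. 1a->0: no, b/bab meet in 1. 1a->1: no, b/aba meet in 1. Open state 2: 1a->2.
bb: 1b undefined. 1b->0: ok.
baa: 2a undefined. 2a->0: ok.
bab: 2b undefined. 2b->0: ok.
All examples now run through 3 states with every (state, symbol) defined. Accept strings end in {1}, Reject strings end in {0,2}; accept={1}.

states=3 start=0 accept={1} delta: 0a->0 0b->1 1a->2 1b->0 2a->0 2b->0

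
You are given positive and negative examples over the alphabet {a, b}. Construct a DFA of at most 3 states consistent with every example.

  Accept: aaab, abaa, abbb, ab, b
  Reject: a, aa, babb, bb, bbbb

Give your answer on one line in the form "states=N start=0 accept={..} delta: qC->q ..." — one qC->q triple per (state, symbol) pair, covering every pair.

State merging on the prefix tree: take the shortest (then alphabetical) example prefix whose next move is undefined and point that move at state 0, else 1, else 2, ...; a target is out if some Accept/Reject pair would then sit in one state with the same input left (inseparable). If every existing state is out, open a new one.
a: 0a undefined. 0a->0: ok.
b: 0b undefined. 0b->0: no, aaab/a meet in 0. Open state 1: 0b->1.
ba: 1a undefined. 1a->0: no, abaa/a meet in 0. 1a->1: no, abbb/babb meet in 1 with "bb" left. Open state 2: 1a->2.
bb: 1b undefined. 1b->0: ok.
bab: 2b undefined. 2b->0: no, aaab/babb meet in 1. 2b->1: ok.
abaa: 2a undefined. 2a->0: no, abaa/a meet in 0. 2a->1: ok.
All examples now run through 3 states with every (state, symbol) defined. Accept strings end in {1}, Reject strings end in {0}; accept={1}.

states=3 start=0 accept={1} delta: 0a->0 0b->1 1a->2 1b->0 2a->1 2b->1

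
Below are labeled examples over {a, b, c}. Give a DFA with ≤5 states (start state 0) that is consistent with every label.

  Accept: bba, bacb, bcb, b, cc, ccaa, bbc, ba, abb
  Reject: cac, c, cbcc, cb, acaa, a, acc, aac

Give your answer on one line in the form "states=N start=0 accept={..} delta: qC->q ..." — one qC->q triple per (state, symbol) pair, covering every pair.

Grow the machine one transition at a time. Run the examples from 0; the earliest place one falls off (shortest prefix, ties alphabetical) gets sent to the lowest-numbered state that keeps every Accept/Reject pair distinguishable — a pair clashes when both reach the same state with identical unread suffix — and to a fresh state only if none does.
a: 0a undefined. 0a->0: no, cc/acc meet in 0 with "cc" left. Open state 1: 0a->1.
b: 0b undefined. 0b->0: no, bba/a meet in 1. 0b->1: no, b/a meet in 1. Open state 2: 0b->2.
c: 0c undefined. 0c->0: no, b/cb meet in 2. 0c->1: no, ccaa/acaa meet in 1 with "caa" left. 0c->2: no, b/c meet in 2. Open state 3: 0c->3.
aa: 1a undefined. 1a->0: ok.
ab: 1b undefined. 1b->0: ok.
ac: 1c undefined. 1c->0: ok.
ba: 2a undefined. 2a->0: no, bacb/cb meet in 3 with "b" left. 2a->1: no, ba/a meet in 1. 2a->2: ok.
bb: 2b undefined. 2b->0: no, bba/a meet in 1. 2b->1: no, bba/acaa meet in 0. 2b->2: ok.
bc: 2c undefined. 2c->0: no, bbc/acaa meet in 0. 2c->1: no, bacb/acaa meet in 0. 2c->2: ok.
ca: 3a undefined. 3a->0: ok.
cb: 3b undefined. 3b->0: no, cc/cbcc meet in 3 with "c" left. 3b->1: ok.
cc: 3c undefined. 3c->0: no, cc/acaa meet in 0. 3c->1: no, cc/cb meet in 1. 3c->2: ok.
All examples now run through 4 states with every (state, symbol) defined. Accept strings end in {2}, Reject strings end in {0,1,3}; accept={2}.

states=4 start=0 accept={2} delta: 0a->1 0b->2 0c->3 1a->0 1b->0 1c->0 2a->2 2b->2 2c->2 3a->0 3b->1 3c->2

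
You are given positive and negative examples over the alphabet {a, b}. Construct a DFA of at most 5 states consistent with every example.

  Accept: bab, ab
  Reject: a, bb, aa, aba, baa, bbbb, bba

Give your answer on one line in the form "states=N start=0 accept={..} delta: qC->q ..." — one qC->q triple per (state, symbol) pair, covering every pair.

Fold the examples into a partial DFA from state 0: repeatedly fix the first undefined (state, symbol) met by the shortest-then-alphabetical prefix, trying targets in increasing order and rejecting any under which an Accept and a Reject string meet in one state with the same remainder; add a state when all current targets are rejected. Accepting states are where Accept strings end.
a: 0a undefined. 0a->0: ok.
b: 0b undefined. 0b->0: no, bab/a meet in 0. Open state 1: 0b->1.
ba: 1a undefined. 1a->0: ok.
bb: 1b undefined. 1b->0: ok.
All examples now run through 2 states with every (state, symbol) defined. Accept strings end in {1}, Reject strings end in {0}; accept={1}.

states=2 start=0 accept={1} delta: 0a->0 0b->1 1a->0 1b->0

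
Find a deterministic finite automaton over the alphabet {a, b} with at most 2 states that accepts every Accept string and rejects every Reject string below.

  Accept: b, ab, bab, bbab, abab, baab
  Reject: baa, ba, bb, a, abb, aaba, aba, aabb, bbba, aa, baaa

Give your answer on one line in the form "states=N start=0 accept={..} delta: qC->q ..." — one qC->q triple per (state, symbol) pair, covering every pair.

states=2 start=0 accept={1} delta: 0a->0 0b->1 1a->0 1b->0

State merging on the prefix tree: take the shortest (then alphabetical) example prefix whose next move is undefined and point that move at state 0, else 1, else 2, ...; a target is out if some Accept/Reject pair would then sit in one state with the same input left (inseparable). If every existing state is out, open a new one.
a: 0a undefined. 0a->0: ok.
b: 0b undefined. 0b->0: no, b/baa meet in 0. Open state 1: 0b->1.
ba: 1a undefined. 1a->0: ok.
bb: 1b undefined. 1b->0: ok.
All examples now run through 2 states with every (state, symbol) defined. Accept strings end in {1}, Reject strings end in {0}; accept={1}.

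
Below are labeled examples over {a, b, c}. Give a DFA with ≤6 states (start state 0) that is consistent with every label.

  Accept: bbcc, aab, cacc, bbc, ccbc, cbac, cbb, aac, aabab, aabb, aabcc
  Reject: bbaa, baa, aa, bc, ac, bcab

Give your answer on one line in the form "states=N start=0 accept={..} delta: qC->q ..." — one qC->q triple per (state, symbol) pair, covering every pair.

states=5 start=0 accept={0,1,3} delta: 0a->1 0b->1 0c->1 1a->2 1b->2 1c->2 2a->4 2b->3 2c->0 3a->0 3b->0 3c->0 4a->2 4b->2 4c->0

Grow the machine one transition at a time. Run the examples from 0; the earliest place one falls off (shortest prefix, ties alphabetical) gets sent to the lowest-numbered state that keeps every Accept/Reject pair distinguishable — a pair clashes when both reach the same state with identical unread suffix — and to a fresh state only if none does.
a: 0a undefined. 0a->0: no, aac/ac meet in 0 with "c" left. Open state 1: 0a->1.
b: 0b undefined. 0b->0: no, bbc/bc meet in 0 with "c" left. 0b->1: ok.
c: 0c undefined. 0c->0: no, ccbc/bc meet in 1 with "c" left. 0c->1: ok.
aa: 1a undefined. 1a->0: no, aab/baa meet in 1. 1a->1: no, aac/bc meet in 1 with "c" left. Open state 2: 1a->2.
ac: 1c undefined. 1c->0: no, ccbc/bc meet in 0. 1c->1: no, aab/bcab meet in 2 with "b" left. 1c->2: ok.
bb: 1b undefined. 1b->0: no, bbcc/bbaa meet in 2. 1b->1: no, bbc/aa meet in 2. 1b->2: ok.
aab: 2b undefined. 2b->0: no, aabab/aa meet in 2. 2b->1: no, ccbc/aa meet in 2. 2b->2: no, aab/aa meet in 2. Open state 3: 2b->3.
aac: 2c undefined. 2c->0: ok.
baa: 2a undefined. 2a->0: no, bbcc/bbaa meet in 1. 2a->1: no, bbcc/baa meet in 1. 2a->2: no, aab/bcab meet in 3. 2a->3: no, aab/baa meet in 3. Open state 4: 2a->4.
aaba: 3a undefined. 3a->0: ok.
aabb: 3b undefined. 3b->0: ok.
aabc: 3c undefined. 3c->0: ok.
bbaa: 4a undefined. 4a->0: no, bbc/bbaa meet in 0. 4a->1: no, bbcc/bbaa meet in 1. 4a->2: ok.
bcab: 4b undefined. 4b->0: no, bbc/bcab meet in 0. 4b->1: no, bbcc/bcab meet in 1. 4b->2: ok.
cbac: 4c undefined. 4c->0: ok.
All examples now run through 5 states with every (state, symbol) defined. Accept strings end in {0,1,3}, Reject strings end in {2,4}; accept={0,1,3}.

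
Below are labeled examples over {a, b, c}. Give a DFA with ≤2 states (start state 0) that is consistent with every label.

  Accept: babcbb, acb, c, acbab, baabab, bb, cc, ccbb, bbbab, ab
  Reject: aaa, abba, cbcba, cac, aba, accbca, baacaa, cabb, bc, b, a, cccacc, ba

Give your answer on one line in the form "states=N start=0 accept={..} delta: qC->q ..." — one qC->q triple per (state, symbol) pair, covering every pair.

states=2 start=0 accept={0} delta: 0a->1 0b->1 0c->0 1a->1 1b->0 1c->1

Grow the machine one transition at a time. Run the examples from 0; the earliest place one falls off (shortest prefix, ties alphabetical) gets sent to the lowest-numbered state that keeps every Accept/Reject pair distinguishable — a pair clashes when both reach the same state with identical unread suffix — and to a fresh state only if none does.
a: 0a undefined. 0a->0: no, ab/b meet in 0 with "b" left. Open state 1: 0a->1.
b: 0b undefined. 0b->0: no, c/bc meet in 0 with "c" left. 0b->1: ok.
c: 0c undefined. 0c->0: ok.
aa: 1a undefined. 1a->0: no, c/ba meet in 0. 1a->1: ok.
ab: 1b undefined. 1b->0: ok.
ac: 1c undefined. 1c->0: no, babcbb/cac meet in 0. 1c->1: ok.
All examples now run through 2 states with every (state, symbol) defined. Accept strings end in {0}, Reject strings end in {1}; accept={0}.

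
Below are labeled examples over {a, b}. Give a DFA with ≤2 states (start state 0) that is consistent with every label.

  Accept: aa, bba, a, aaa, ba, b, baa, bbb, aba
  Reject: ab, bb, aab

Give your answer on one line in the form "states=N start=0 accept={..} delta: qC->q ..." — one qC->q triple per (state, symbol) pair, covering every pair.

states=2 start=0 accept={1} delta: 0a->1 0b->1 1a->1 1b->0

Fold the examples into a partial DFA from state 0: repeatedly fix the first undefined (state, symbol) met by the shortest-then-alphabetical prefix, trying targets in increasing order and rejecting any under which an Accept and a Reject string meet in one state with the same remainder; add a state when all current targets are rejected. Accepting states are where Accept strings end.
a: 0a undefined. 0a->0: no, b/ab meet in 0 with "b" left. Open state 1: 0a->1.
b: 0b undefined. 0b->0: no, b/bb meet in 0. 0b->1: ok.
aa: 1a undefined. 1a->0: no, a/aab meet in 1. 1a->1: ok.
ab: 1b undefined. 1b->0: ok.
All examples now run through 2 states with every (state, symbol) defined. Accept strings end in {1}, Reject strings end in {0}; accept={1}.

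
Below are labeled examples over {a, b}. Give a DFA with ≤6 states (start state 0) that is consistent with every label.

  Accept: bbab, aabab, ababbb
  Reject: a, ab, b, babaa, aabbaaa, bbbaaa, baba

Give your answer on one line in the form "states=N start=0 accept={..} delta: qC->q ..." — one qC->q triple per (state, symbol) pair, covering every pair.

states=3 start=0 accept={2} delta: 0a->0 0b->1 1a->1 1b->2 2a->1 2b->1

Grow the machine one transition at a time. Run the examples from 0; the earliest place one falls off (shortest prefix, ties alphabetical) gets sent to the lowest-numbered state that keeps every Accept/Reject pair distinguishable — a pair clashes when both reach the same state with identical unread suffix — and to a fresh state only if none does.
a: 0a undefined. 0a->0: ok.
b: 0b undefined. 0b->0: no, bbab/a meet in 0. Open state 1: 0b->1.
ba: 1a undefined. 1a->0: no, aabab/ab meet in 1. 1a->1: ok.
bb: 1b undefined. 1b->0: no, bbab/ab meet in 1. 1b->1: no, bbab/ab meet in 1. Open state 2: 1b->2.
bba: 2a undefined. 2a->0: no, bbab/ab meet in 1. 2a->1: ok.
bbb: 2b undefined. 2b->0: no, ababbb/ab meet in 1. 2b->1: ok.
All examples now run through 3 states with every (state, symbol) defined. Accept strings end in {2}, Reject strings end in {0,1}; accept={2}.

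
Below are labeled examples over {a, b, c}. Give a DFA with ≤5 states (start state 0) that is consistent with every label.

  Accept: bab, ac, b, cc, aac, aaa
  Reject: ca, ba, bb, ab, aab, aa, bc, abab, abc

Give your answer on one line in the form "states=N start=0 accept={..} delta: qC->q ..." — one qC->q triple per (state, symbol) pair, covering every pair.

Fold the examples into a partial DFA from state 0: repeatedly fix the first undefined (state, symbol) met by the shortest-then-alphabetical prefix, trying targets in increasing order and rejecting any under which an Accept and a Reject string meet in one state with the same remainder; add a state when all current targets are rejected. Accepting states are where Accept strings end.
a: 0a undefined. 0a->0: no, bab/abab meet in 0 with "bab" left. Open state 1: 0a->1.
b: 0b undefined. 0b->0: no, bab/ab meet in 1 with "b" left. 0b->1: no, bab/aab meet in 1 with "ab" left. Open state 2: 0b->2.
c: 0c undefined. 0c->0: ok.
aa: 1a undefined. 1a->0: no, b/aab meet in 2. 1a->1: no, aaa/ca meet in 1. 1a->2: no, b/aa meet in 2. Open state 3: 1a->3.
ab: 1b undefined. 1b->0: no, cc/ab meet in 0. 1b->1: no, ac/abc meet in 1 with "c" left. 1b->2: no, bab/abab meet in 2 with "ab" left. 1b->3: no, aac/abc meet in 3 with "c" left. Open state 4: 1b->4.
ac: 1c undefined. 1c->0: ok.
ba: 2a undefined. 2a->0: no, ac/ba meet in 0. 2a->1: no, bab/ab meet in 4. 2a->2: no, bab/bb meet in 2 with "b" left. 2a->3: no, bab/aab meet in 3 with "b" left. 2a->4: ok.
bb: 2b undefined. 2b->0: no, ac/bb meet in 0. 2b->1: ok.
bc: 2c undefined. 2c->0: no, ac/bc meet in 0. 2c->1: ok.
aaa: 3a undefined. 3a->0: ok.
aab: 3b undefined. 3b->0: no, ac/aab meet in 0. 3b->1: ok.
aac: 3c undefined. 3c->0: ok.
aba: 4a undefined. 4a->0: no, b/abab meet in 2. 4a->1: ok.
abc: 4c undefined. 4c->0: no, ac/abc meet in 0. 4c->1: ok.
bab: 4b undefined. 4b->0: ok.
All examples now run through 5 states with every (state, symbol) defined. Accept strings end in {0,2}, Reject strings end in {1,3,4}; accept={0,2}.

states=5 start=0 accept={0,2} delta: 0a->1 0b->2 0c->0 1a->3 1b->4 1c->0 2a->4 2b->1 2c->1 3a->0 3b->1 3c->0 4a->1 4b->0 4c->1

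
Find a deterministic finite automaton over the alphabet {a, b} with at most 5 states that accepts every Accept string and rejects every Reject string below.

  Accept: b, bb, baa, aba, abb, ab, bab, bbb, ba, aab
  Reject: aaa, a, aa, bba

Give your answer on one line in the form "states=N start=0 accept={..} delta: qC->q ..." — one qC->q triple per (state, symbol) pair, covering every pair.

states=3 start=0 accept={1,2} delta: 0a->0 0b->1 1a->1 1b->2 2a->0 2b->1

Fold the examples into a partial DFA from state 0: repeatedly fix the first undefined (state, symbol) met by the shortest-then-alphabetical prefix, trying targets in increasing order and rejecting any under which an Accept and a Reject string meet in one state with the same remainder; add a state when all current targets are rejected. Accepting states are where Accept strings end.
a: 0a undefined. 0a->0: ok.
b: 0b undefined. 0b->0: no, b/aaa meet in 0. Open state 1: 0b->1.
ba: 1a undefined. 1a->0: no, baa/aaa meet in 0. 1a->1: ok.
bb: 1b undefined. 1b->0: no, bb/aaa meet in 0. 1b->1: no, b/bba meet in 1. Open state 2: 1b->2.
bba: 2a undefined. 2a->0: ok.
bbb: 2b undefined. 2b->0: no, bbb/aaa meet in 0. 2b->1: ok.
All examples now run through 3 states with every (state, symbol) defined. Accept strings end in {1,2}, Reject strings end in {0}; accept={1,2}.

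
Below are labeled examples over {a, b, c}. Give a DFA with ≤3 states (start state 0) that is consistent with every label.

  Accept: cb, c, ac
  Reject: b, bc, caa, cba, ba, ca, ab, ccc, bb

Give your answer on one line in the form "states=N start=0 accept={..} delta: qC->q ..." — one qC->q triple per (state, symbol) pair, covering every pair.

states=3 start=0 accept={2} delta: 0a->0 0b->1 0c->2 1a->0 1b->0 1c->0 2a->0 2b->2 2c->1

Grow the machine one transition at a time. Run the examples from 0; the earliest place one falls off (shortest prefix, ties alphabetical) gets sent to the lowest-numbered state that keeps every Accept/Reject pair distinguishable — a pair clashes when both reach the same state with identical unread suffix — and to a fresh state only if none does.
a: 0a undefined. 0a->0: ok.
b: 0b undefined. 0b->0: no, c/bc meet in 0 with "c" left. Open state 1: 0b->1.
c: 0c undefined. 0c->0: no, cb/b meet in 1. 0c->1: no, cb/bb meet in 1 with "b" left. Open state 2: 0c->2.
ba: 1a undefined. 1a->0: ok.
bb: 1b undefined. 1b->0: ok.
bc: 1c undefined. 1c->0: ok.
ca: 2a undefined. 2a->0: ok.
cb: 2b undefined. 2b->0: no, cb/bc meet in 0. 2b->1: no, cb/b meet in 1. 2b->2: ok.
cc: 2c undefined. 2c->0: no, cb/ccc meet in 2. 2c->1: ok.
All examples now run through 3 states with every (state, symbol) defined. Accept strings end in {2}, Reject strings end in {0,1}; accept={2}.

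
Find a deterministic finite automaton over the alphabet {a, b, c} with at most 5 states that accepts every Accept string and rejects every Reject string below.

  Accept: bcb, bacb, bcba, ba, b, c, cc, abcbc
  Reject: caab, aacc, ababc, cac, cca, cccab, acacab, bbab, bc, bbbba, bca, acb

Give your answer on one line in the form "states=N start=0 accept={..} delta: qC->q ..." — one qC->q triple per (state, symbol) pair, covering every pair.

Grow the machine one transition at a time. Run the examples from 0; the earliest place one falls off (shortest prefix, ties alphabetical) gets sent to the lowest-numbered state that keeps every Accept/Reject pair distinguishable — a pair clashes when both reach the same state with identical unread suffix — and to a fresh state only if none does.
a: 0a undefined. 0a->0: no, cc/aacc meet in 0 with "cc" left. Open state 1: 0a->1.
b: 0b undefined. 0b->0: no, bacb/acb meet in 1 with "cb" left. 0b->1: no, bcb/acb meet in 1 with "cb" left. Open state 2: 0b->2.
c: 0c undefined. 0c->0: ok.
aa: 1a undefined. 1a->0: no, b/caab meet in 2. 1a->1: ok.
ab: 1b undefined. 1b->0: no, c/caab meet in 0. 1b->1: ok.
ac: 1c undefined. 1c->0: no, b/acb meet in 2. 1c->1: no, abcbc/caab meet in 1. 1c->2: no, b/ababc meet in 2. Open state 3: 1c->3.
ba: 2a undefined. 2a->0: ok.
bb: 2b undefined. 2b->0: ok.
bc: 2c undefined. 2c->0: no, bcba/bc meet in 0. 2c->1: no, bcb/caab meet in 1. 2c->2: no, bcb/bca meet in 0. 2c->3: no, bcb/acb meet in 3 with "b" left. Open state 4: 2c->4.
aca: 3a undefined. 3a->0: ok.
acb: 3b undefined. 3b->0: no, ba/acb meet in 0. 3b->1: no, abcbc/ababc meet in 3. 3b->2: no, bacb/acb meet in 2. 3b->3: no, abcbc/aacc meet in 3 with "c" left. 3b->4: ok.
bca: 4a undefined. 4a->0: no, ba/bca meet in 0. 4a->1: ok.
bcb: 4b undefined. 4b->0: no, bcba/caab meet in 1. 4b->1: no, bcb/caab meet in 1. 4b->2: ok.
aacc: 3c undefined. 3c->0: no, bcba/aacc meet in 0. 3c->1: ok.
abcbc: 4c undefined. 4c->0: ok.
All examples now run through 5 states with every (state, symbol) defined. Accept strings end in {0,2}, Reject strings end in {1,3,4}; accept={0,2}.

states=5 start=0 accept={0,2} delta: 0a->1 0b->2 0c->0 1a->1 1b->1 1c->3 2a->0 2b->0 2c->4 3a->0 3b->4 3c->1 4a->1 4b->2 4c->0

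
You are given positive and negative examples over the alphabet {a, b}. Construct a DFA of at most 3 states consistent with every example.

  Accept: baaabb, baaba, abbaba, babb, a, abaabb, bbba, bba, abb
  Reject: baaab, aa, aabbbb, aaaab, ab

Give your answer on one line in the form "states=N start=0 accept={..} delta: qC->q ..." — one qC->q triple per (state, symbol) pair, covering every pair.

Fold the examples into a partial DFA from state 0: repeatedly fix the first undefined (state, symbol) met by the shortest-then-alphabetical prefix, trying targets in increasing order and rejecting any under which an Accept and a Reject string meet in one state with the same remainder; add a state when all current targets are rejected. Accepting states are where Accept strings end.
a: 0a undefined. 0a->0: no, a/aa meet in 0. Open state 1: 0a->1.
b: 0b undefined. 0b->0: ok.
aa: 1a undefined. 1a->0: ok.
ab: 1b undefined. 1b->0: no, baaabb/baaab meet in 0. 1b->1: no, baaabb/baaab meet in 1. Open state 2: 1b->2.
aba: 2a undefined. 2a->0: ok.
abb: 2b undefined. 2b->0: no, baaabb/aa meet in 0. 2b->1: ok.
All examples now run through 3 states with every (state, symbol) defined. Accept strings end in {1}, Reject strings end in {0,2}; accept={1}.

states=3 start=0 accept={1} delta: 0a->1 0b->0 1a->0 1b->2 2a->0 2b->1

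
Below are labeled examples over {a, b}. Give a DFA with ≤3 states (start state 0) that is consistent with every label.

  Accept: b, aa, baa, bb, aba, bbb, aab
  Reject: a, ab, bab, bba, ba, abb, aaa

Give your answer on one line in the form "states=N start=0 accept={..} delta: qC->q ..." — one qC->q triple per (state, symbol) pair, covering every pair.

states=2 start=0 accept={0} delta: 0a->1 0b->0 1a->0 1b->1

Grow the machine one transition at a time. Run the examples from 0; the earliest place one falls off (shortest prefix, ties alphabetical) gets sent to the lowest-numbered state that keeps every Accept/Reject pair distinguishable — a pair clashes when both reach the same state with identical unread suffix — and to a fresh state only if none does.
a: 0a undefined. 0a->0: no, b/ab meet in 0 with "b" left. Open state 1: 0a->1.
b: 0b undefined. 0b->0: ok.
aa: 1a undefined. 1a->0: ok.
ab: 1b undefined. 1b->0: no, b/ab meet in 0. 1b->1: ok.
All examples now run through 2 states with every (state, symbol) defined. Accept strings end in {0}, Reject strings end in {1}; accept={0}.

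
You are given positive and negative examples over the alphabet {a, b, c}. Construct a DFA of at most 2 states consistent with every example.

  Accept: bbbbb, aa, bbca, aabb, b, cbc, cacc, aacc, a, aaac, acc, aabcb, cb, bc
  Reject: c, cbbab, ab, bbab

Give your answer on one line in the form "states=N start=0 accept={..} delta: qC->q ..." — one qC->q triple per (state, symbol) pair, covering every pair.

states=2 start=0 accept={1} delta: 0a->1 0b->1 0c->0 1a->1 1b->0 1c->1

Grow the machine one transition at a time. Run the examples from 0; the earliest place one falls off (shortest prefix, ties alphabetical) gets sent to the lowest-numbered state that keeps every Accept/Reject pair distinguishable — a pair clashes when both reach the same state with identical unread suffix — and to a fresh state only if none does.
a: 0a undefined. 0a->0: no, b/ab meet in 0 with "b" left. Open state 1: 0a->1.
b: 0b undefined. 0b->0: no, bc/c meet in 0 with "c" left. 0b->1: ok.
c: 0c undefined. 0c->0: ok.
aa: 1a undefined. 1a->0: no, aa/c meet in 0. 1a->1: ok.
ab: 1b undefined. 1b->0: ok.
ac: 1c undefined. 1c->0: no, cbc/c meet in 0. 1c->1: ok.
All examples now run through 2 states with every (state, symbol) defined. Accept strings end in {1}, Reject strings end in {0}; accept={1}.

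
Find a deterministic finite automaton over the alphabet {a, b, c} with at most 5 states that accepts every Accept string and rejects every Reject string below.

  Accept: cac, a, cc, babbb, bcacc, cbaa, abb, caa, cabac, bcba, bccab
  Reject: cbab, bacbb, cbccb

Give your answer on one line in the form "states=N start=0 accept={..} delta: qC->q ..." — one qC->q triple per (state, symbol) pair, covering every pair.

State merging on the prefix tree: take the shortest (then alphabetical) example prefix whose next move is undefined and point that move at state 0, else 1, else 2, ...; a target is out if some Accept/Reject pair would then sit in one state with the same input left (inseparable). If every existing state is out, open a new one.
a: 0a undefined. 0a->0: ok.
b: 0b undefined. 0b->0: ok.
c: 0c undefined. 0c->0: no, cac/cbab meet in 0. Open state 1: 0c->1.
ca: 1a undefined. 1a->0: ok.
cb: 1b undefined. 1b->0: no, a/cbab meet in 0. 1b->1: no, cac/bacbb meet in 1. Open state 2: 1b->2.
cc: 1c undefined. 1c->0: ok.
cba: 2a undefined. 2a->0: no, a/cbab meet in 0. 2a->1: ok.
cbc: 2c undefined. 2c->0: ok.
bacbb: 2b undefined. 2b->0: no, a/bacbb meet in 0. 2b->1: no, cac/bacbb meet in 1. 2b->2: ok.
All examples now run through 3 states with every (state, symbol) defined. Accept strings end in {0,1}, Reject strings end in {2}; accept={0,1}.

states=3 start=0 accept={0,1} delta: 0a->0 0b->0 0c->1 1a->0 1b->2 1c->0 2a->1 2b->2 2c->0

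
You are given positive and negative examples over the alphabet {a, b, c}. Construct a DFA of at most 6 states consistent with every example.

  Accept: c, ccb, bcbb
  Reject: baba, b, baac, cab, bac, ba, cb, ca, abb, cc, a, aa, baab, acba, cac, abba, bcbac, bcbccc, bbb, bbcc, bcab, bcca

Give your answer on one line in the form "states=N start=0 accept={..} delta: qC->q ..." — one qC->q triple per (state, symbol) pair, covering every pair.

states=5 start=0 accept={2,4} delta: 0a->0 0b->1 0c->2 1a->1 1b->0 1c->3 2a->1 2b->0 2c->3 3a->0 3b->4 3c->0 4a->1 4b->2 4c->0

State merging on the prefix tree: take the shortest (then alphabetical) example prefix whose next move is undefined and point that move at state 0, else 1, else 2, ...; a target is out if some Accept/Reject pair would then sit in one state with the same input left (inseparable). If every existing state is out, open a new one.
a: 0a undefined. 0a->0: ok.
b: 0b undefined. 0b->0: no, c/baac meet in 0 with "c" left. Open state 1: 0b->1.
c: 0c undefined. 0c->0: no, c/ca meet in 0. 0c->1: no, c/b meet in 1. Open state 2: 0c->2.
ba: 1a undefined. 1a->0: no, c/baac meet in 2. 1a->1: ok.
bb: 1b undefined. 1b->0: ok.
bc: 1c undefined. 1c->0: no, bcbb/baba meet in 0. 1c->1: no, c/bcbac meet in 2. 1c->2: no, c/baac meet in 2. Open state 3: 1c->3.
ca: 2a undefined. 2a->0: no, c/cac meet in 2. 2a->1: ok.
cb: 2b undefined. 2b->0: ok.
cc: 2c undefined. 2c->0: no, ccb/b meet in 1. 2c->1: no, ccb/baba meet in 0. 2c->2: no, c/cc meet in 2. 2c->3: ok.
bca: 3a undefined. 3a->0: ok.
bcb: 3b undefined. 3b->0: no, c/bcbac meet in 2. 3b->1: no, ccb/b meet in 1. 3b->2: no, bcbb/baba meet in 0. 3b->3: no, c/bcbac meet in 2. Open state 4: 3b->4.
bcc: 3c undefined. 3c->0: ok.
bcba: 4a undefined. 4a->0: no, c/bcbac meet in 2. 4a->1: ok.
bcbb: 4b undefined. 4b->0: no, bcbb/baba meet in 0. 4b->1: no, bcbb/b meet in 1. 4b->2: ok.
bcbc: 4c undefined. 4c->0: ok.
All examples now run through 5 states with every (state, symbol) defined. Accept strings end in {2,4}, Reject strings end in {0,1,3}; accept={2,4}.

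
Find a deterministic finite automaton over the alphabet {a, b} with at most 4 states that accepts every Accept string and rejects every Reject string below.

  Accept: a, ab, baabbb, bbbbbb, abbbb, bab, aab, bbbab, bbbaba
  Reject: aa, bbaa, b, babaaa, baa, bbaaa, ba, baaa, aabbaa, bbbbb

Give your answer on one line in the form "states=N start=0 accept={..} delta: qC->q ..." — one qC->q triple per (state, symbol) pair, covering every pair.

states=4 start=0 accept={0,1,3} delta: 0a->1 0b->2 1a->2 1b->0 2a->2 2b->3 3a->1 3b->1

State merging on the prefix tree: take the shortest (then alphabetical) example prefix whose next move is undefined and point that move at state 0, else 1, else 2, ...; a target is out if some Accept/Reject pair would then sit in one state with the same input left (inseparable). If every existing state is out, open a new one.
a: 0a undefined. 0a->0: no, a/aa meet in 0. Open state 1: 0a->1.
b: 0b undefined. 0b->0: no, a/ba meet in 1. 0b->1: no, a/b meet in 1. Open state 2: 0b->2.
aa: 1a undefined. 1a->0: no, aab/b meet in 2. 1a->1: no, a/aa meet in 1. 1a->2: ok.
ab: 1b undefined. 1b->0: ok.
ba: 2a undefined. 2a->0: no, a/baa meet in 1. 2a->1: no, a/babaaa meet in 1. 2a->2: ok.
bb: 2b undefined. 2b->0: no, abbbb/aa meet in 2. 2b->1: no, a/bbbbb meet in 1. 2b->2: no, baabbb/aa meet in 2. Open state 3: 2b->3.
bba: 3a undefined. 3a->0: no, a/bbaa meet in 1. 3a->1: ok.
bbb: 3b undefined. 3b->0: no, baabbb/aa meet in 2. 3b->1: ok.
All examples now run through 4 states with every (state, symbol) defined. Accept strings end in {0,1,3}, Reject strings end in {2}; accept={0,1,3}.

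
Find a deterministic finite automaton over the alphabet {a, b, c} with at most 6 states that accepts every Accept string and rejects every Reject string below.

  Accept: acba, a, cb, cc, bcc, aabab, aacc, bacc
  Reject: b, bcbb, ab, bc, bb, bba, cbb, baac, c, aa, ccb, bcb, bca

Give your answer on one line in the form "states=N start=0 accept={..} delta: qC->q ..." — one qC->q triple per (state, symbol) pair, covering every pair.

Grow the machine one transition at a time. Run the examples from 0; the earliest place one falls off (shortest prefix, ties alphabetical) gets sent to the lowest-numbered state that keeps every Accept/Reject pair distinguishable — a pair clashes when both reach the same state with identical unread suffix — and to a fresh state only if none does.
a: 0a undefined. 0a->0: no, a/aa meet in 0. Open state 1: 0a->1.
b: 0b undefined. 0b->0: no, a/bba meet in 1. 0b->1: no, a/b meet in 1. Open state 2: 0b->2.
c: 0c undefined. 0c->0: no, cb/b meet in 2. 0c->1: no, a/c meet in 1. 0c->2: no, cb/bb meet in 2 with "b" left. Open state 3: 0c->3.
aa: 1a undefined. 1a->0: ok.
ab: 1b undefined. 1b->0: ok.
ac: 1c undefined. 1c->0: ok.
ba: 2a undefined. 2a->0: no, acba/ab meet in 0. 2a->1: no, aabab/ab meet in 0. 2a->2: no, acba/b meet in 2. 2a->3: no, acba/c meet in 3. Open state 4: 2a->4.
bb: 2b undefined. 2b->0: no, a/bba meet in 1. 2b->1: no, a/bb meet in 1. 2b->2: no, acba/bba meet in 4. 2b->3: ok.
bc: 2c undefined. 2c->0: no, a/bca meet in 1. 2c->1: no, a/bc meet in 1. 2c->2: no, acba/bca meet in 4. 2c->3: no, cb/bcb meet in 3 with "b" left. 2c->4: no, acba/bc meet in 4. Open state 5: 2c->5.
cb: 3b undefined. 3b->0: no, cb/ab meet in 0. 3b->1: ok.
cc: 3c undefined. 3c->0: no, cc/ab meet in 0. 3c->1: ok.
baa: 4a undefined. 4a->0: ok.
bac: 4c undefined. 4c->0: no, bacc/bb meet in 3. 4c->1: no, bacc/ab meet in 0. 4c->2: no, bacc/bc meet in 5. 4c->3: ok.
bba: 3a undefined. 3a->0: ok.
bca: 5a undefined. 5a->0: ok.
bcb: 5b undefined. 5b->0: ok.
bcc: 5c undefined. 5c->0: no, bcc/ab meet in 0. 5c->1: ok.
aabab: 4b undefined. 4b->0: no, aabab/ab meet in 0. 4b->1: ok.
All examples now run through 6 states with every (state, symbol) defined. Accept strings end in {1,4}, Reject strings end in {0,2,3,5}; accept={1,4}.

states=6 start=0 accept={1,4} delta: 0a->1 0b->2 0c->3 1a->0 1b->0 1c->0 2a->4 2b->3 2c->5 3a->0 3b->1 3c->1 4a->0 4b->1 4c->3 5a->0 5b->0 5c->1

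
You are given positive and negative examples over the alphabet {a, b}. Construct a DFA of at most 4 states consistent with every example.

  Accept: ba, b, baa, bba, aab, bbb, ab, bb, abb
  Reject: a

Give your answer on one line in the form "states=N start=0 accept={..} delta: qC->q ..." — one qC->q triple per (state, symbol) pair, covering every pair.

states=2 start=0 accept={1} delta: 0a->0 0b->1 1a->1 1b->1

State merging on the prefix tree: take the shortest (then alphabetical) example prefix whose next move is undefined and point that move at state 0, else 1, else 2, ...; a target is out if some Accept/Reject pair would then sit in one state with the same input left (inseparable). If every existing state is out, open a new one.
a: 0a undefined. 0a->0: ok.
b: 0b undefined. 0b->0: no, ba/a meet in 0. Open state 1: 0b->1.
ba: 1a undefined. 1a->0: no, ba/a meet in 0. 1a->1: ok.
bb: 1b undefined. 1b->0: no, bba/a meet in 0. 1b->1: ok.
All examples now run through 2 states with every (state, symbol) defined. Accept strings end in {1}, Reject strings end in {0}; accept={1}.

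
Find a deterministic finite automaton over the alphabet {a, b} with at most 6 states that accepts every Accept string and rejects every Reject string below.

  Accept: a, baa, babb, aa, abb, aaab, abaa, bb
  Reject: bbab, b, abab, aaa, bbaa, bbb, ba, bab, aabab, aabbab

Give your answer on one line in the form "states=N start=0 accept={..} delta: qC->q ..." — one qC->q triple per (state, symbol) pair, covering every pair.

states=4 start=0 accept={1,3} delta: 0a->1 0b->2 1a->3 1b->2 2a->0 2b->1 3a->2 3b->0

Grow the machine one transition at a time. Run the examples from 0; the earliest place one falls off (shortest prefix, ties alphabetical) gets sent to the lowest-numbered state that keeps every Accept/Reject pair distinguishable — a pair clashes when both reach the same state with identical unread suffix — and to a fresh state only if none does.
a: 0a undefined. 0a->0: no, a/aaa meet in 0. Open state 1: 0a->1.
b: 0b undefined. 0b->0: no, a/ba meet in 1. 0b->1: no, a/b meet in 1. Open state 2: 0b->2.
aa: 1a undefined. 1a->0: no, a/aaa meet in 1. 1a->1: no, a/aaa meet in 1. 1a->2: no, aa/b meet in 2. Open state 3: 1a->3.
ab: 1b undefined. 1b->0: no, abb/b meet in 2. 1b->1: no, abaa/aaa meet in 3 with "a" left. 1b->2: ok.
ba: 2a undefined. 2a->0: ok.
bb: 2b undefined. 2b->0: no, babb/ba meet in 0. 2b->1: ok.
aaa: 3a undefined. 3a->0: no, aaab/b meet in 2. 3a->1: no, a/aaa meet in 1. 3a->2: ok.
aab: 3b undefined. 3b->0: ok.
All examples now run through 4 states with every (state, symbol) defined. Accept strings end in {1,3}, Reject strings end in {0,2}; accept={1,3}.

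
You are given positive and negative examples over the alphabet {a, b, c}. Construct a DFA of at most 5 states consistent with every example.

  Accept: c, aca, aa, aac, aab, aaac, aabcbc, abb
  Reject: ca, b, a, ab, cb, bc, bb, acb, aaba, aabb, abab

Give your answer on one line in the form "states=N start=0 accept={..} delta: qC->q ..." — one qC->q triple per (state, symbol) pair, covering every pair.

State merging on the prefix tree: take the shortest (then alphabetical) example prefix whose next move is undefined and point that move at state 0, else 1, else 2, ...; a target is out if some Accept/Reject pair would then sit in one state with the same input left (inseparable). If every existing state is out, open a new one.
a: 0a undefined. 0a->0: no, aca/ca meet in 0 with "ca" left. Open state 1: 0a->1.
b: 0b undefined. 0b->0: no, c/bc meet in 0 with "c" left. 0b->1: ok.
c: 0c undefined. 0c->0: ok.
aa: 1a undefined. 1a->0: no, c/aaba meet in 0. 1a->1: no, aa/ca meet in 1. Open state 2: 1a->2.
ab: 1b undefined. 1b->0: no, c/ab meet in 0. 1b->1: no, aab/abab meet in 2 with "b" left. 1b->2: no, aa/ab meet in 2. Open state 3: 1b->3.
ac: 1c undefined. 1c->0: no, c/bc meet in 0. 1c->1: ok.
aaa: 2a undefined. 2a->0: ok.
aab: 2b undefined. 2b->0: no, aabcbc/ca meet in 1. 2b->1: no, aca/aaba meet in 2. 2b->2: no, c/aaba meet in 0. 2b->3: no, aab/ab meet in 3. Open state 4: 2b->4.
aac: 2c undefined. 2c->0: ok.
aba: 3a undefined. 3a->0: ok.
abb: 3b undefined. 3b->0: ok.
aaba: 4a undefined. 4a->0: no, c/aaba meet in 0. 4a->1: ok.
aabb: 4b undefined. 4b->0: no, c/aabb meet in 0. 4b->1: ok.
aabc: 4c undefined. 4c->0: no, aabcbc/ca meet in 1. 4c->1: ok.
aabcbc: 3c undefined. 3c->0: ok.
All examples now run through 5 states with every (state, symbol) defined. Accept strings end in {0,2,4}, Reject strings end in {1,3}; accept={0,2,4}.

states=5 start=0 accept={0,2,4} delta: 0a->1 0b->1 0c->0 1a->2 1b->3 1c->1 2a->0 2b->4 2c->0 3a->0 3b->0 3c->0 4a->1 4b->1 4c->1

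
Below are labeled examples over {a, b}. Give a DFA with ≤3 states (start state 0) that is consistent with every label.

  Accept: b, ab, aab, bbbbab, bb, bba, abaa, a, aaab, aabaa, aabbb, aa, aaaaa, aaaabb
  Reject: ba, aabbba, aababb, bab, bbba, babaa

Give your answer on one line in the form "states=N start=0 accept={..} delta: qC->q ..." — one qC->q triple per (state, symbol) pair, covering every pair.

Grow the machine one transition at a time. Run the examples from 0; the earliest place one falls off (shortest prefix, ties alphabetical) gets sent to the lowest-numbered state that keeps every Accept/Reject pair distinguishable — a pair clashes when both reach the same state with identical unread suffix — and to a fresh state only if none does.
a: 0a undefined. 0a->0: ok.
b: 0b undefined. 0b->0: no, b/ba meet in 0. Open state 1: 0b->1.
ba: 1a undefined. 1a->0: no, b/bab meet in 1. 1a->1: no, b/ba meet in 1. Open state 2: 1a->2.
bb: 1b undefined. 1b->0: ok.
bab: 2b undefined. 2b->0: no, b/aababb meet in 1. 2b->1: no, b/bab meet in 1. 2b->2: ok.
abaa: 2a undefined. 2a->0: no, bb/babaa meet in 0. 2a->1: ok.
All examples now run through 3 states with every (state, symbol) defined. Accept strings end in {0,1}, Reject strings end in {2}; accept={0,1}.

states=3 start=0 accept={0,1} delta: 0a->0 0b->1 1a->2 1b->0 2a->1 2b->2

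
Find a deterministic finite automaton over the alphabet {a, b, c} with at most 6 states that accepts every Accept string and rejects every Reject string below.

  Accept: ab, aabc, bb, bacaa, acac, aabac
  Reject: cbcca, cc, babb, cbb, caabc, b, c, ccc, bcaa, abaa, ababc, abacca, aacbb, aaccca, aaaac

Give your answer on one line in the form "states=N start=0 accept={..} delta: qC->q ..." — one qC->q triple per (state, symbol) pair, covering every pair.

states=5 start=0 accept={0,4} delta: 0a->1 0b->1 0c->1 1a->2 1b->0 1c->1 2a->3 2b->2 2c->4 3a->0 3b->0 3c->0 4a->3 4b->0 4c->0

State merging on the prefix tree: take the shortest (then alphabetical) example prefix whose next move is undefined and point that move at state 0, else 1, else 2, ...; a target is out if some Accept/Reject pair would then sit in one state with the same input left (inseparable). If every existing state is out, open a new one.
a: 0a undefined. 0a->0: no, ab/b meet in 0 with "b" left. Open state 1: 0a->1.
b: 0b undefined. 0b->0: no, bb/b meet in 0. 0b->1: ok.
c: 0c undefined. 0c->0: no, ab/cbb meet in 1 with "b" left. 0c->1: ok.
aa: 1a undefined. 1a->0: no, ab/babb meet in 1 with "b" left. 1a->1: no, aabc/caabc meet in 1 with "bc" left. Open state 2: 1a->2.
ab: 1b undefined. 1b->0: ok.
ac: 1c undefined. 1c->0: no, ab/cc meet in 0. 1c->1: ok.
aaa: 2a undefined. 2a->0: no, ab/bcaa meet in 0. 2a->1: no, acac/aaaac meet in 2 with "c" left. 2a->2: no, aabc/caabc meet in 2 with "bc" left. Open state 3: 2a->3.
aab: 2b undefined. 2b->0: no, aabc/cc meet in 1. 2b->1: no, ab/babb meet in 0. 2b->2: ok.
aac: 2c undefined. 2c->0: no, ab/aacbb meet in 0. 2c->1: no, aabc/cc meet in 1. 2c->2: no, aabc/cbcca meet in 2. 2c->3: no, aabc/bcaa meet in 3. Open state 4: 2c->4.
aaaa: 3a undefined. 3a->0: ok.
aacb: 4b undefined. 4b->0: ok.
aacc: 4c undefined. 4c->0: ok.
baca: 4a undefined. 4a->0: no, bacaa/cc meet in 1. 4a->1: no, bacaa/cbcca meet in 2. 4a->2: no, bacaa/bcaa meet in 3. 4a->3: ok.
caab: 3b undefined. 3b->0: ok.
aabac: 3c undefined. 3c->0: ok.
All examples now run through 5 states with every (state, symbol) defined. Accept strings end in {0,4}, Reject strings end in {1,2,3}; accept={0,4}.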